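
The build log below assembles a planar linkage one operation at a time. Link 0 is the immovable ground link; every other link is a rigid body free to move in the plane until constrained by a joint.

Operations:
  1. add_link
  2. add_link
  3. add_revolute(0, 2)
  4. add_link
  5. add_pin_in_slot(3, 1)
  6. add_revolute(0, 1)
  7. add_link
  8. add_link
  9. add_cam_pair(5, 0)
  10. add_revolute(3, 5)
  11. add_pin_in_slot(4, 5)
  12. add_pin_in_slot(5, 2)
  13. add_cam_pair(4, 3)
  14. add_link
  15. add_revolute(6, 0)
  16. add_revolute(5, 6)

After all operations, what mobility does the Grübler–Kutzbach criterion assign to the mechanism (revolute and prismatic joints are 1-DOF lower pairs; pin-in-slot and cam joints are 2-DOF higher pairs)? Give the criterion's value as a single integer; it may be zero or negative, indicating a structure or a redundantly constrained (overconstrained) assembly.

M = 3

(L,J1,J2)=(1,0,0); link0 fixed
link1: (2,0,0)
link2: (3,0,0)
R 0-2 [J1]: (3,1,0)
link3: (4,1,0)
PS 3-1 [J2]: (4,1,1)
R 0-1 [J1]: (4,2,1)
link4: (5,2,1)
link5: (6,2,1)
C 5-0 [J2]: (6,2,2)
R 3-5 [J1]: (6,3,2)
PS 4-5 [J2]: (6,3,3)
PS 5-2 [J2]: (6,3,4)
C 4-3 [J2]: (6,3,5)
link6: (7,3,5)
R 6-0 [J1]: (7,4,5)
R 5-6 [J1]: (7,5,5)
Grübler: 3·6 − 2·5 − 5 = 3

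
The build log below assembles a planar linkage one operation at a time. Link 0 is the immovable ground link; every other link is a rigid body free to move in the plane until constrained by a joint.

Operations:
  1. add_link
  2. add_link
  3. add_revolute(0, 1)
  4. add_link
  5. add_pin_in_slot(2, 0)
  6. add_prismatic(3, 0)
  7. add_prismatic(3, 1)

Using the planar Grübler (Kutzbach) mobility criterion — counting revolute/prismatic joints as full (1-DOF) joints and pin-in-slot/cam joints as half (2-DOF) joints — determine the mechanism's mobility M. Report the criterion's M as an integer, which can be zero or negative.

M = 2

L=1 J1=0 J2=0
add link → L=2 J1=0 J2=0
add link → L=3 J1=0 J2=0
R@0,1 dof=1 J1 → L=3 J1=1 J2=0
add link → L=4 J1=1 J2=0
PS@2,0 dof=2 J2 → L=4 J1=1 J2=1
P@3,0 dof=1 J1 → L=4 J1=2 J2=1
P@3,1 dof=1 J1 → L=4 J1=3 J2=1
M=3(L−1)−2J1−J2=3·3−2·3−1=2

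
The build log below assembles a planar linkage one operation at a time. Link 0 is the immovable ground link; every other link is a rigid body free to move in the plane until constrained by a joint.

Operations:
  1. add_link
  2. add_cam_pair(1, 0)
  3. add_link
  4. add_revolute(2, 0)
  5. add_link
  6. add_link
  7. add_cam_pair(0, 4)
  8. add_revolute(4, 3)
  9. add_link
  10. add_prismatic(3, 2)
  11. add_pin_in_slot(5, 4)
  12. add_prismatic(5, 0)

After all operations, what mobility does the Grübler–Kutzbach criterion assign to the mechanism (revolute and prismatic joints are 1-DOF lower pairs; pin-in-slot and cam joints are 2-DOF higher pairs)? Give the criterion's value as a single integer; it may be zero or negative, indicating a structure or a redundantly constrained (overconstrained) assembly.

link 0 = ground. State L|J1|J2 = 1|0|0
+link1  2|0|0
C(1,0) f=2→J2  2|0|1
+link2  3|0|1
R(2,0) f=1→J1  3|1|1
+link3  4|1|1
+link4  5|1|1
C(0,4) f=2→J2  5|1|2
R(4,3) f=1→J1  5|2|2
+link5  6|2|2
P(3,2) f=1→J1  6|3|2
PS(5,4) f=2→J2  6|3|3
P(5,0) f=1→J1  6|4|3
M = 3(6−1)−2·4−3 = 15−8−3 = 4

M = 4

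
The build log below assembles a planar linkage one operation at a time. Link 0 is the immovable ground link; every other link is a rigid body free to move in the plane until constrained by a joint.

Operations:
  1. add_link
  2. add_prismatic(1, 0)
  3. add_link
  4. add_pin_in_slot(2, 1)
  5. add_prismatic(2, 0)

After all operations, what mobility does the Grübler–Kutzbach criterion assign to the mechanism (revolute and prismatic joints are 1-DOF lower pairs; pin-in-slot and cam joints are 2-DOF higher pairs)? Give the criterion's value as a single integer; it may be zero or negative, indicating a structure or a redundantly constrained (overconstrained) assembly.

ground; <1,0,0>
#1 <2,0,0>
P:1↔0 J1 <2,1,0>
#2 <3,1,0>
PS:2↔1 J2 <3,1,1>
P:2↔0 J1 <3,2,1>
3×2 − 2×2 − 1×1 = 1

M = 1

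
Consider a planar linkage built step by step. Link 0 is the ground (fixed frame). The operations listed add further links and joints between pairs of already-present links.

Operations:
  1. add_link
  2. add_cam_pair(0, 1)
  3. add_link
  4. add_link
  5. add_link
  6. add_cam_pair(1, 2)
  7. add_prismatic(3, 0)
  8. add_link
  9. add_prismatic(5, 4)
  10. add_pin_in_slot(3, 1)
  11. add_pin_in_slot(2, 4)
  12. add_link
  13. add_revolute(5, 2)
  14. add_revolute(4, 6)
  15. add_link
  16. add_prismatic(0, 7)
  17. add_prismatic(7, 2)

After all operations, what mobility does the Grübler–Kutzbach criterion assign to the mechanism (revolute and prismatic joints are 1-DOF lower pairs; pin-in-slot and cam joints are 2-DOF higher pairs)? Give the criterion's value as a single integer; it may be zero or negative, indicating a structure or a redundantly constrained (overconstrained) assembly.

[1;0;0] (link 0 is ground)
L+ [2;0;0]
C(0,1)∈J2 [2;0;1]
L+ [3;0;1]
L+ [4;0;1]
L+ [5;0;1]
C(1,2)∈J2 [5;0;2]
P(3,0)∈J1 [5;1;2]
L+ [6;1;2]
P(5,4)∈J1 [6;2;2]
PS(3,1)∈J2 [6;2;3]
PS(2,4)∈J2 [6;2;4]
L+ [7;2;4]
R(5,2)∈J1 [7;3;4]
R(4,6)∈J1 [7;4;4]
L+ [8;4;4]
P(0,7)∈J1 [8;5;4]
P(7,2)∈J1 [8;6;4]
mobility = 21 − 12 − 4 = 5

M = 5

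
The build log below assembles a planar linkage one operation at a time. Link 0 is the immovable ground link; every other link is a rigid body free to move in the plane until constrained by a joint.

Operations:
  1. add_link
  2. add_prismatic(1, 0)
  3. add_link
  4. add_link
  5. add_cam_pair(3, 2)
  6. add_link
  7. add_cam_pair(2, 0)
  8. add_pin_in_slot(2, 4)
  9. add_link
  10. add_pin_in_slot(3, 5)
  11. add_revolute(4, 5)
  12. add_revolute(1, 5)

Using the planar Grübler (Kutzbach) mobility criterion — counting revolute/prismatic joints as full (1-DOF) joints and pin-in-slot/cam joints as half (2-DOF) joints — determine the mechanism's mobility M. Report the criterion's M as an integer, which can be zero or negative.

ground; <1,0,0>
#1 <2,0,0>
P:1↔0 J1 <2,1,0>
#2 <3,1,0>
#3 <4,1,0>
C:3↔2 J2 <4,1,1>
#4 <5,1,1>
C:2↔0 J2 <5,1,2>
PS:2↔4 J2 <5,1,3>
#5 <6,1,3>
PS:3↔5 J2 <6,1,4>
R:4↔5 J1 <6,2,4>
R:1↔5 J1 <6,3,4>
3×5 − 2×3 − 1×4 = 5

M = 5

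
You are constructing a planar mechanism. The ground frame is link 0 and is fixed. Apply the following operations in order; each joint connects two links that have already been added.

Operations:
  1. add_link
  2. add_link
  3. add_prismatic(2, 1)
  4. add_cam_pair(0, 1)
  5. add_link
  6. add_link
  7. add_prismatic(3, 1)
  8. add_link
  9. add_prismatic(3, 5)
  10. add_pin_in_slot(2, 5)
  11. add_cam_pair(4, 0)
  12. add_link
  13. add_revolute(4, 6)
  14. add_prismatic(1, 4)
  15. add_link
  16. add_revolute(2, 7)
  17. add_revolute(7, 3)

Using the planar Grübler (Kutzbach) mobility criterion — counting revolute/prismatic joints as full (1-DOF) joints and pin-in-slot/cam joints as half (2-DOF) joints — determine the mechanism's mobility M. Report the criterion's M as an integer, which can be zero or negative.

M = 4

ground; <1,0,0>
#1 <2,0,0>
#2 <3,0,0>
P:2↔1 J1 <3,1,0>
C:0↔1 J2 <3,1,1>
#3 <4,1,1>
#4 <5,1,1>
P:3↔1 J1 <5,2,1>
#5 <6,2,1>
P:3↔5 J1 <6,3,1>
PS:2↔5 J2 <6,3,2>
C:4↔0 J2 <6,3,3>
#6 <7,3,3>
R:4↔6 J1 <7,4,3>
P:1↔4 J1 <7,5,3>
#7 <8,5,3>
R:2↔7 J1 <8,6,3>
R:7↔3 J1 <8,7,3>
3×7 − 2×7 − 1×3 = 4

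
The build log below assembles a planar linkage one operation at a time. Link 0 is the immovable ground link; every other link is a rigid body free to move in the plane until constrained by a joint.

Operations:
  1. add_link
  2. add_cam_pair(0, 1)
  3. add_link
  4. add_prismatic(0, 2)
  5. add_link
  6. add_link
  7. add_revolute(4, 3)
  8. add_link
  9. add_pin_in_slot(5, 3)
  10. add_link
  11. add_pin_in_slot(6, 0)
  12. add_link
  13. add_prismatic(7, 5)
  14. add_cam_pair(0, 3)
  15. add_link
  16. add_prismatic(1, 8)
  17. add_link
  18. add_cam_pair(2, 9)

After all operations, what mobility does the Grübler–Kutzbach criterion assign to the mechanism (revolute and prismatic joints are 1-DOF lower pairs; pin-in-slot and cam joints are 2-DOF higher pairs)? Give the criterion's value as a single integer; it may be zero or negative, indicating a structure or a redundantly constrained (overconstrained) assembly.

[1;0;0] (link 0 is ground)
L+ [2;0;0]
C(0,1)∈J2 [2;0;1]
L+ [3;0;1]
P(0,2)∈J1 [3;1;1]
L+ [4;1;1]
L+ [5;1;1]
R(4,3)∈J1 [5;2;1]
L+ [6;2;1]
PS(5,3)∈J2 [6;2;2]
L+ [7;2;2]
PS(6,0)∈J2 [7;2;3]
L+ [8;2;3]
P(7,5)∈J1 [8;3;3]
C(0,3)∈J2 [8;3;4]
L+ [9;3;4]
P(1,8)∈J1 [9;4;4]
L+ [10;4;4]
C(2,9)∈J2 [10;4;5]
mobility = 27 − 8 − 5 = 14

M = 14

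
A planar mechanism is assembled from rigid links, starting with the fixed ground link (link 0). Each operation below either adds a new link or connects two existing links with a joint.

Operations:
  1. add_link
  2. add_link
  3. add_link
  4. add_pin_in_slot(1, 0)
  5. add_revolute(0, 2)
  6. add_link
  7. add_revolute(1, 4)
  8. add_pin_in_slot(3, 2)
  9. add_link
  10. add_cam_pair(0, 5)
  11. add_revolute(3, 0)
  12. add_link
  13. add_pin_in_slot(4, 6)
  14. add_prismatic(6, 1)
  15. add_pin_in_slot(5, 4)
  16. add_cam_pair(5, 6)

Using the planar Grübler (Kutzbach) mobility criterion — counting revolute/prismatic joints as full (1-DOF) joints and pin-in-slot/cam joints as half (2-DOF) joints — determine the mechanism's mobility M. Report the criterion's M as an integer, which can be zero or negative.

M = 4

(L,J1,J2)=(1,0,0); link0 fixed
link1: (2,0,0)
link2: (3,0,0)
link3: (4,0,0)
PS 1-0 [J2]: (4,0,1)
R 0-2 [J1]: (4,1,1)
link4: (5,1,1)
R 1-4 [J1]: (5,2,1)
PS 3-2 [J2]: (5,2,2)
link5: (6,2,2)
C 0-5 [J2]: (6,2,3)
R 3-0 [J1]: (6,3,3)
link6: (7,3,3)
PS 4-6 [J2]: (7,3,4)
P 6-1 [J1]: (7,4,4)
PS 5-4 [J2]: (7,4,5)
C 5-6 [J2]: (7,4,6)
Grübler: 3·6 − 2·4 − 6 = 4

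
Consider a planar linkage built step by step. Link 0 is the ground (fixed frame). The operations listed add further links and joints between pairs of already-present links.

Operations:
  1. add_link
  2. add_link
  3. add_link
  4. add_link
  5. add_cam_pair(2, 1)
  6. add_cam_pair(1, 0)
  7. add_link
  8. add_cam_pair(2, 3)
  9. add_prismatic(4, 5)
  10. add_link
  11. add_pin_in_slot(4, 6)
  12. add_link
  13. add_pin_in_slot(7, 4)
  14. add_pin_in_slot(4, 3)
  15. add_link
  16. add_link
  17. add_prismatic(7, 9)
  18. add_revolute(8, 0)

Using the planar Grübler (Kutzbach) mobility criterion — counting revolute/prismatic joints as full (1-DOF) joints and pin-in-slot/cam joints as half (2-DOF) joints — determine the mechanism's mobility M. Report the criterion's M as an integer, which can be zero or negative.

M = 15

link 0 = ground. State L|J1|J2 = 1|0|0
+link1  2|0|0
+link2  3|0|0
+link3  4|0|0
+link4  5|0|0
C(2,1) f=2→J2  5|0|1
C(1,0) f=2→J2  5|0|2
+link5  6|0|2
C(2,3) f=2→J2  6|0|3
P(4,5) f=1→J1  6|1|3
+link6  7|1|3
PS(4,6) f=2→J2  7|1|4
+link7  8|1|4
PS(7,4) f=2→J2  8|1|5
PS(4,3) f=2→J2  8|1|6
+link8  9|1|6
+link9  10|1|6
P(7,9) f=1→J1  10|2|6
R(8,0) f=1→J1  10|3|6
M = 3(10−1)−2·3−6 = 27−6−6 = 15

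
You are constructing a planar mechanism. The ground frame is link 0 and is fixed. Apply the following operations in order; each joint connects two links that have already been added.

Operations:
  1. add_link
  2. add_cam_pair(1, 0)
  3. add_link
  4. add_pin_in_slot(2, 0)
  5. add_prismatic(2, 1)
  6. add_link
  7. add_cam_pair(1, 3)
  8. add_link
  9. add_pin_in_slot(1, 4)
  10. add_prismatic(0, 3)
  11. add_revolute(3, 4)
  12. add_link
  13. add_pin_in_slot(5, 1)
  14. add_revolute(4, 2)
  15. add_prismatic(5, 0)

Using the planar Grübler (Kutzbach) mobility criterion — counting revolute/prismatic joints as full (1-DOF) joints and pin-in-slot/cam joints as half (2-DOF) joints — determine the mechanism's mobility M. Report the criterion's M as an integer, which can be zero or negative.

M = 0

ground; <1,0,0>
#1 <2,0,0>
C:1↔0 J2 <2,0,1>
#2 <3,0,1>
PS:2↔0 J2 <3,0,2>
P:2↔1 J1 <3,1,2>
#3 <4,1,2>
C:1↔3 J2 <4,1,3>
#4 <5,1,3>
PS:1↔4 J2 <5,1,4>
P:0↔3 J1 <5,2,4>
R:3↔4 J1 <5,3,4>
#5 <6,3,4>
PS:5↔1 J2 <6,3,5>
R:4↔2 J1 <6,4,5>
P:5↔0 J1 <6,5,5>
3×5 − 2×5 − 1×5 = 0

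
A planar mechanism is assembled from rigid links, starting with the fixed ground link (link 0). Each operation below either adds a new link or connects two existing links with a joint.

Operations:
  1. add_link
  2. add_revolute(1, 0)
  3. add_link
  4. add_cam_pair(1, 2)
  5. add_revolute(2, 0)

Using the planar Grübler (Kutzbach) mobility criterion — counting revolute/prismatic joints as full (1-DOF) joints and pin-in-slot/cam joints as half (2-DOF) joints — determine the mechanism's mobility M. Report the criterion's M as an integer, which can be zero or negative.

M = 1

[1;0;0] (link 0 is ground)
L+ [2;0;0]
R(1,0)∈J1 [2;1;0]
L+ [3;1;0]
C(1,2)∈J2 [3;1;1]
R(2,0)∈J1 [3;2;1]
mobility = 6 − 4 − 1 = 1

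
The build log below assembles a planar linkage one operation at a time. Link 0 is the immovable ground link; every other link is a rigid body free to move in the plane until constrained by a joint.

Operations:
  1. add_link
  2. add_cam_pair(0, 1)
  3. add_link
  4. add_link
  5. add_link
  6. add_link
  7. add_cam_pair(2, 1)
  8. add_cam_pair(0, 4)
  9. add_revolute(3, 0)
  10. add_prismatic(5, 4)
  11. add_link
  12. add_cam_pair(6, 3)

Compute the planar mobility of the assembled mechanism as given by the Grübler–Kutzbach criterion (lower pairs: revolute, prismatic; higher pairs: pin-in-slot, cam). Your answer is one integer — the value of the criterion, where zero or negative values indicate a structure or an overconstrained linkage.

M = 10

link 0 = ground. State L|J1|J2 = 1|0|0
+link1  2|0|0
C(0,1) f=2→J2  2|0|1
+link2  3|0|1
+link3  4|0|1
+link4  5|0|1
+link5  6|0|1
C(2,1) f=2→J2  6|0|2
C(0,4) f=2→J2  6|0|3
R(3,0) f=1→J1  6|1|3
P(5,4) f=1→J1  6|2|3
+link6  7|2|3
C(6,3) f=2→J2  7|2|4
M = 3(7−1)−2·2−4 = 18−4−4 = 10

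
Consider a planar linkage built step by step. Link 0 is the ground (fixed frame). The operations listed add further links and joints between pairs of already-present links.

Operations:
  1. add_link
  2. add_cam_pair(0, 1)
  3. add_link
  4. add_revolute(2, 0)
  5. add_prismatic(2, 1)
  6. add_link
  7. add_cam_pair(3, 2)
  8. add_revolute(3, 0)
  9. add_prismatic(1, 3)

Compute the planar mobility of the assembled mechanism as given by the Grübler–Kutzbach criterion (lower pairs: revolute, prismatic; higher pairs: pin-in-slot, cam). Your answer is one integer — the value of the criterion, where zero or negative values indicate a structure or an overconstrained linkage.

M = -1

ground; <1,0,0>
#1 <2,0,0>
C:0↔1 J2 <2,0,1>
#2 <3,0,1>
R:2↔0 J1 <3,1,1>
P:2↔1 J1 <3,2,1>
#3 <4,2,1>
C:3↔2 J2 <4,2,2>
R:3↔0 J1 <4,3,2>
P:1↔3 J1 <4,4,2>
3×3 − 2×4 − 1×2 = -1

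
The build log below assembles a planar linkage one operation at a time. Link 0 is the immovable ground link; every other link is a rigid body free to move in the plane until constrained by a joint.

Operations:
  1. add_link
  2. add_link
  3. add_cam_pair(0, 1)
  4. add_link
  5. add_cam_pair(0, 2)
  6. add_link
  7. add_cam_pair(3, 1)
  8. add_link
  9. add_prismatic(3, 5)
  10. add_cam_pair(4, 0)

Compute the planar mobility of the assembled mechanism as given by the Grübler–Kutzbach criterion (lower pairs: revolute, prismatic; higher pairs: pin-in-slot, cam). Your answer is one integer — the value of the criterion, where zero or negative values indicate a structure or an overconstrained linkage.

link 0 = ground. State L|J1|J2 = 1|0|0
+link1  2|0|0
+link2  3|0|0
C(0,1) f=2→J2  3|0|1
+link3  4|0|1
C(0,2) f=2→J2  4|0|2
+link4  5|0|2
C(3,1) f=2→J2  5|0|3
+link5  6|0|3
P(3,5) f=1→J1  6|1|3
C(4,0) f=2→J2  6|1|4
M = 3(6−1)−2·1−4 = 15−2−4 = 9

M = 9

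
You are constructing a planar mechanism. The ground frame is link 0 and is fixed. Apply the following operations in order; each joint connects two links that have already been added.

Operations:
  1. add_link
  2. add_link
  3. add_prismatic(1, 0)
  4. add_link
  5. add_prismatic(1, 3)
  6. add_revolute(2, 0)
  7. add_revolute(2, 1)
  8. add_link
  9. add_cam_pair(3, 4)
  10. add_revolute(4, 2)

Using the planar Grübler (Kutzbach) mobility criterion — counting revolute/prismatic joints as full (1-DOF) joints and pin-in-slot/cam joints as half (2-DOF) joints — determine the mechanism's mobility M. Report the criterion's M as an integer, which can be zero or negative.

link 0 = ground. State L|J1|J2 = 1|0|0
+link1  2|0|0
+link2  3|0|0
P(1,0) f=1→J1  3|1|0
+link3  4|1|0
P(1,3) f=1→J1  4|2|0
R(2,0) f=1→J1  4|3|0
R(2,1) f=1→J1  4|4|0
+link4  5|4|0
C(3,4) f=2→J2  5|4|1
R(4,2) f=1→J1  5|5|1
M = 3(5−1)−2·5−1 = 12−10−1 = 1

M = 1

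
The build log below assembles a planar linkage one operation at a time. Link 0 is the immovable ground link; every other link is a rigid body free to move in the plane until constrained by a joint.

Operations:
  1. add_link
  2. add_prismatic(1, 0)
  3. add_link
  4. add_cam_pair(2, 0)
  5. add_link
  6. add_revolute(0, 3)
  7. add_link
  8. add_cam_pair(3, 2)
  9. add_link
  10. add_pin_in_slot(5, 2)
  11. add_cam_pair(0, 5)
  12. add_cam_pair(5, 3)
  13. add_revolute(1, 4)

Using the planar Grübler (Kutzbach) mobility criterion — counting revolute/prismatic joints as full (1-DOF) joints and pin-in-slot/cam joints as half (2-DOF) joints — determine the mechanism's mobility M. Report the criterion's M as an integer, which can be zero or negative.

M = 4

L=1 J1=0 J2=0
add link → L=2 J1=0 J2=0
P@1,0 dof=1 J1 → L=2 J1=1 J2=0
add link → L=3 J1=1 J2=0
C@2,0 dof=2 J2 → L=3 J1=1 J2=1
add link → L=4 J1=1 J2=1
R@0,3 dof=1 J1 → L=4 J1=2 J2=1
add link → L=5 J1=2 J2=1
C@3,2 dof=2 J2 → L=5 J1=2 J2=2
add link → L=6 J1=2 J2=2
PS@5,2 dof=2 J2 → L=6 J1=2 J2=3
C@0,5 dof=2 J2 → L=6 J1=2 J2=4
C@5,3 dof=2 J2 → L=6 J1=2 J2=5
R@1,4 dof=1 J1 → L=6 J1=3 J2=5
M=3(L−1)−2J1−J2=3·5−2·3−5=4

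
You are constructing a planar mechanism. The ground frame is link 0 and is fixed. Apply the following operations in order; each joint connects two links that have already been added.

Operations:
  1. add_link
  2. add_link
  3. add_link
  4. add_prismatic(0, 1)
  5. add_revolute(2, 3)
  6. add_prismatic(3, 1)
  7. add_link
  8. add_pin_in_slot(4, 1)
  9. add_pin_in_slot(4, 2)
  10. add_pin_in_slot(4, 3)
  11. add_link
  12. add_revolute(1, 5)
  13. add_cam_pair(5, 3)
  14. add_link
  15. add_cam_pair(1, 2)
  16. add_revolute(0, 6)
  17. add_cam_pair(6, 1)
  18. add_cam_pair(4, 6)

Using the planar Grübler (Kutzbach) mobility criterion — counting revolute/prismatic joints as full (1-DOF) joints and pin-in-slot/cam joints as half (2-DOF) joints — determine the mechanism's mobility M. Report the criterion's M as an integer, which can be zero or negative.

M = 1

(L,J1,J2)=(1,0,0); link0 fixed
link1: (2,0,0)
link2: (3,0,0)
link3: (4,0,0)
P 0-1 [J1]: (4,1,0)
R 2-3 [J1]: (4,2,0)
P 3-1 [J1]: (4,3,0)
link4: (5,3,0)
PS 4-1 [J2]: (5,3,1)
PS 4-2 [J2]: (5,3,2)
PS 4-3 [J2]: (5,3,3)
link5: (6,3,3)
R 1-5 [J1]: (6,4,3)
C 5-3 [J2]: (6,4,4)
link6: (7,4,4)
C 1-2 [J2]: (7,4,5)
R 0-6 [J1]: (7,5,5)
C 6-1 [J2]: (7,5,6)
C 4-6 [J2]: (7,5,7)
Grübler: 3·6 − 2·5 − 7 = 1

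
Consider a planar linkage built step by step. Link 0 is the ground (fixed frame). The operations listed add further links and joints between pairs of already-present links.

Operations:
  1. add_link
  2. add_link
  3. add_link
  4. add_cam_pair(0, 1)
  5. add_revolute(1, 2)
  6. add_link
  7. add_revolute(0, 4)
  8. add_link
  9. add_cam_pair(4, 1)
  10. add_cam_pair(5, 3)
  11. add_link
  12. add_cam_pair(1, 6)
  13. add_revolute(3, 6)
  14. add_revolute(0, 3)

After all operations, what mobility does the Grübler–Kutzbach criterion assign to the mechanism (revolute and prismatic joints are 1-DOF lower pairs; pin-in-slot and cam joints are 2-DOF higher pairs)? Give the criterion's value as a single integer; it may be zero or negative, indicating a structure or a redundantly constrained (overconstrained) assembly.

link 0 = ground. State L|J1|J2 = 1|0|0
+link1  2|0|0
+link2  3|0|0
+link3  4|0|0
C(0,1) f=2→J2  4|0|1
R(1,2) f=1→J1  4|1|1
+link4  5|1|1
R(0,4) f=1→J1  5|2|1
+link5  6|2|1
C(4,1) f=2→J2  6|2|2
C(5,3) f=2→J2  6|2|3
+link6  7|2|3
C(1,6) f=2→J2  7|2|4
R(3,6) f=1→J1  7|3|4
R(0,3) f=1→J1  7|4|4
M = 3(7−1)−2·4−4 = 18−8−4 = 6

M = 6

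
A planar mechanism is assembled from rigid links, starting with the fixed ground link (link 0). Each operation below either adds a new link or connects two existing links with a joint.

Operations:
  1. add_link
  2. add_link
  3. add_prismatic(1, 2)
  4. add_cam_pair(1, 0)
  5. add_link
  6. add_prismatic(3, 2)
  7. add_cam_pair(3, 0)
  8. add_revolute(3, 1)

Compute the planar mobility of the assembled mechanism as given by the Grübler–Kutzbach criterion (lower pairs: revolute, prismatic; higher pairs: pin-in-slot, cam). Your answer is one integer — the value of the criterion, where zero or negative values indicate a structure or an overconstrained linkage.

M = 1

L=1 J1=0 J2=0
add link → L=2 J1=0 J2=0
add link → L=3 J1=0 J2=0
P@1,2 dof=1 J1 → L=3 J1=1 J2=0
C@1,0 dof=2 J2 → L=3 J1=1 J2=1
add link → L=4 J1=1 J2=1
P@3,2 dof=1 J1 → L=4 J1=2 J2=1
C@3,0 dof=2 J2 → L=4 J1=2 J2=2
R@3,1 dof=1 J1 → L=4 J1=3 J2=2
M=3(L−1)−2J1−J2=3·3−2·3−2=1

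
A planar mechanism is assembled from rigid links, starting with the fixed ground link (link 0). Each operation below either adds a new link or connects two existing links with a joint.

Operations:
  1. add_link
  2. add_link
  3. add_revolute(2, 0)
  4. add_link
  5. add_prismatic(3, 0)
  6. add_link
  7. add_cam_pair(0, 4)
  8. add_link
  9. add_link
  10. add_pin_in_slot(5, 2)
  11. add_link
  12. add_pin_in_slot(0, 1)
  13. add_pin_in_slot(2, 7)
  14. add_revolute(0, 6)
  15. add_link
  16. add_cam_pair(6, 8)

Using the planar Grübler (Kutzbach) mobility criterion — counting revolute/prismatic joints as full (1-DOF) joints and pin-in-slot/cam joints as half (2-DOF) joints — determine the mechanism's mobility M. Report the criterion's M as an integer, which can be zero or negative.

M = 13

[1;0;0] (link 0 is ground)
L+ [2;0;0]
L+ [3;0;0]
R(2,0)∈J1 [3;1;0]
L+ [4;1;0]
P(3,0)∈J1 [4;2;0]
L+ [5;2;0]
C(0,4)∈J2 [5;2;1]
L+ [6;2;1]
L+ [7;2;1]
PS(5,2)∈J2 [7;2;2]
L+ [8;2;2]
PS(0,1)∈J2 [8;2;3]
PS(2,7)∈J2 [8;2;4]
R(0,6)∈J1 [8;3;4]
L+ [9;3;4]
C(6,8)∈J2 [9;3;5]
mobility = 24 − 6 − 5 = 13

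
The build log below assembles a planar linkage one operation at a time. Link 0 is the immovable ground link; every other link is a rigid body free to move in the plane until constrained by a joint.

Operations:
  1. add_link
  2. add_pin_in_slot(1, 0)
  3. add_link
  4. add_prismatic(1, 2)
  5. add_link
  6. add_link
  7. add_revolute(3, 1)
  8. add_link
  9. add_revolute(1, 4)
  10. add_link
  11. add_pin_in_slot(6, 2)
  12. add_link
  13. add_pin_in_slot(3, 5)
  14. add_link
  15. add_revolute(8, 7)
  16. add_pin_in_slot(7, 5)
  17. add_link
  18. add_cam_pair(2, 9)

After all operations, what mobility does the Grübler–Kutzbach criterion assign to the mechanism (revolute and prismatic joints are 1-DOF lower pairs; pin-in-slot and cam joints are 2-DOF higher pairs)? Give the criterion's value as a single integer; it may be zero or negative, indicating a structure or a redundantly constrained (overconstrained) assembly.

M = 14

[1;0;0] (link 0 is ground)
L+ [2;0;0]
PS(1,0)∈J2 [2;0;1]
L+ [3;0;1]
P(1,2)∈J1 [3;1;1]
L+ [4;1;1]
L+ [5;1;1]
R(3,1)∈J1 [5;2;1]
L+ [6;2;1]
R(1,4)∈J1 [6;3;1]
L+ [7;3;1]
PS(6,2)∈J2 [7;3;2]
L+ [8;3;2]
PS(3,5)∈J2 [8;3;3]
L+ [9;3;3]
R(8,7)∈J1 [9;4;3]
PS(7,5)∈J2 [9;4;4]
L+ [10;4;4]
C(2,9)∈J2 [10;4;5]
mobility = 27 − 8 − 5 = 14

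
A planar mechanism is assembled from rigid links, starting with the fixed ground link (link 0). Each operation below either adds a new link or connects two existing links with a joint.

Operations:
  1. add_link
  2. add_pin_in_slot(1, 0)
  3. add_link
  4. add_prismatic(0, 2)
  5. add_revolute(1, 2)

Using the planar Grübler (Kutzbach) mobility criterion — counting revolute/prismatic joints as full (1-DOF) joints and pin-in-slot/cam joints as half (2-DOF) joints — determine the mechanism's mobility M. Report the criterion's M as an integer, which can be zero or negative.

M = 1

ground; <1,0,0>
#1 <2,0,0>
PS:1↔0 J2 <2,0,1>
#2 <3,0,1>
P:0↔2 J1 <3,1,1>
R:1↔2 J1 <3,2,1>
3×2 − 2×2 − 1×1 = 1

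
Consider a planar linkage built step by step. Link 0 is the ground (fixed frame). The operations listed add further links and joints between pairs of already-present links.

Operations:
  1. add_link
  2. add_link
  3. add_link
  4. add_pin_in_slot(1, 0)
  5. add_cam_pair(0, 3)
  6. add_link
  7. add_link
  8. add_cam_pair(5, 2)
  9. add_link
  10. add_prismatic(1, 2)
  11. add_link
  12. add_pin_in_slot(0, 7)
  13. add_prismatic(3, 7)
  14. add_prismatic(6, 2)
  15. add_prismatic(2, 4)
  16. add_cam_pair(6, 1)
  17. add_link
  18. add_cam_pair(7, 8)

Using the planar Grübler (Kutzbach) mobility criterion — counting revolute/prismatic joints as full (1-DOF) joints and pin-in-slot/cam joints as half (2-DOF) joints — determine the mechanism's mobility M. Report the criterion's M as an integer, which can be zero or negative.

[1;0;0] (link 0 is ground)
L+ [2;0;0]
L+ [3;0;0]
L+ [4;0;0]
PS(1,0)∈J2 [4;0;1]
C(0,3)∈J2 [4;0;2]
L+ [5;0;2]
L+ [6;0;2]
C(5,2)∈J2 [6;0;3]
L+ [7;0;3]
P(1,2)∈J1 [7;1;3]
L+ [8;1;3]
PS(0,7)∈J2 [8;1;4]
P(3,7)∈J1 [8;2;4]
P(6,2)∈J1 [8;3;4]
P(2,4)∈J1 [8;4;4]
C(6,1)∈J2 [8;4;5]
L+ [9;4;5]
C(7,8)∈J2 [9;4;6]
mobility = 24 − 8 − 6 = 10

M = 10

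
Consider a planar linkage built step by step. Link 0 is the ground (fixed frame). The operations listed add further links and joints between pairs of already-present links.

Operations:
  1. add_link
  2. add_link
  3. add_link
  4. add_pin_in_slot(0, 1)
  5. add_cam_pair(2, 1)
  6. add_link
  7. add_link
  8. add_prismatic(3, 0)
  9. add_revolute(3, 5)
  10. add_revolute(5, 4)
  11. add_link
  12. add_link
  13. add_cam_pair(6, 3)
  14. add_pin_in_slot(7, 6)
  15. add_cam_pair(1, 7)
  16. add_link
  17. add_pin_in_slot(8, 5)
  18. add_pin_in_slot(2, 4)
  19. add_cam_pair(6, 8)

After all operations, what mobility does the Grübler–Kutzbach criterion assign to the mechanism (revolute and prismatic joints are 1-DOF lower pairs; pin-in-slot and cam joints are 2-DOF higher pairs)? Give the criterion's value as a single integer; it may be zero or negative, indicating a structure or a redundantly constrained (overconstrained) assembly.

ground; <1,0,0>
#1 <2,0,0>
#2 <3,0,0>
#3 <4,0,0>
PS:0↔1 J2 <4,0,1>
C:2↔1 J2 <4,0,2>
#4 <5,0,2>
#5 <6,0,2>
P:3↔0 J1 <6,1,2>
R:3↔5 J1 <6,2,2>
R:5↔4 J1 <6,3,2>
#6 <7,3,2>
#7 <8,3,2>
C:6↔3 J2 <8,3,3>
PS:7↔6 J2 <8,3,4>
C:1↔7 J2 <8,3,5>
#8 <9,3,5>
PS:8↔5 J2 <9,3,6>
PS:2↔4 J2 <9,3,7>
C:6↔8 J2 <9,3,8>
3×8 − 2×3 − 1×8 = 10

M = 10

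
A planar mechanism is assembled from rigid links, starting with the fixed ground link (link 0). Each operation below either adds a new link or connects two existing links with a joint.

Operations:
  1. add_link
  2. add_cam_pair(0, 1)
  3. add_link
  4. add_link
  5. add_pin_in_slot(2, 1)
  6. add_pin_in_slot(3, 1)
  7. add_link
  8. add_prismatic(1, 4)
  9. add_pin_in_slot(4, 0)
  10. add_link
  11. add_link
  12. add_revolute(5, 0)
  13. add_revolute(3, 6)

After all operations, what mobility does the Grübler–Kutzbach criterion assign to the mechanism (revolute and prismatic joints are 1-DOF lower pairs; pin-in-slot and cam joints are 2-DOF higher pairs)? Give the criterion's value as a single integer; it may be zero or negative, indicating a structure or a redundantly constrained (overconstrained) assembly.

M = 8

L=1 J1=0 J2=0
add link → L=2 J1=0 J2=0
C@0,1 dof=2 J2 → L=2 J1=0 J2=1
add link → L=3 J1=0 J2=1
add link → L=4 J1=0 J2=1
PS@2,1 dof=2 J2 → L=4 J1=0 J2=2
PS@3,1 dof=2 J2 → L=4 J1=0 J2=3
add link → L=5 J1=0 J2=3
P@1,4 dof=1 J1 → L=5 J1=1 J2=3
PS@4,0 dof=2 J2 → L=5 J1=1 J2=4
add link → L=6 J1=1 J2=4
add link → L=7 J1=1 J2=4
R@5,0 dof=1 J1 → L=7 J1=2 J2=4
R@3,6 dof=1 J1 → L=7 J1=3 J2=4
M=3(L−1)−2J1−J2=3·6−2·3−4=8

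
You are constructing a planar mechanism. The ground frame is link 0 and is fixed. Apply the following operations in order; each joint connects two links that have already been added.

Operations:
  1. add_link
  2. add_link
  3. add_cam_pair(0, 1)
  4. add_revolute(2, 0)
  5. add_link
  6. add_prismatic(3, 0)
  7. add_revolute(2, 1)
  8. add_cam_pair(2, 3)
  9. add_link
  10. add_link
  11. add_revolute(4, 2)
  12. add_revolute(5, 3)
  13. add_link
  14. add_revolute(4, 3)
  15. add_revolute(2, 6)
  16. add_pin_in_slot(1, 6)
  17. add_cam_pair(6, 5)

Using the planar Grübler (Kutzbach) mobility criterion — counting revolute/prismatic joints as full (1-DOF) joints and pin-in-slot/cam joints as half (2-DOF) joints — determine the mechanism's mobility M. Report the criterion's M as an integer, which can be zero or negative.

L=1 J1=0 J2=0
add link → L=2 J1=0 J2=0
add link → L=3 J1=0 J2=0
C@0,1 dof=2 J2 → L=3 J1=0 J2=1
R@2,0 dof=1 J1 → L=3 J1=1 J2=1
add link → L=4 J1=1 J2=1
P@3,0 dof=1 J1 → L=4 J1=2 J2=1
R@2,1 dof=1 J1 → L=4 J1=3 J2=1
C@2,3 dof=2 J2 → L=4 J1=3 J2=2
add link → L=5 J1=3 J2=2
add link → L=6 J1=3 J2=2
R@4,2 dof=1 J1 → L=6 J1=4 J2=2
R@5,3 dof=1 J1 → L=6 J1=5 J2=2
add link → L=7 J1=5 J2=2
R@4,3 dof=1 J1 → L=7 J1=6 J2=2
R@2,6 dof=1 J1 → L=7 J1=7 J2=2
PS@1,6 dof=2 J2 → L=7 J1=7 J2=3
C@6,5 dof=2 J2 → L=7 J1=7 J2=4
M=3(L−1)−2J1−J2=3·6−2·7−4=0

M = 0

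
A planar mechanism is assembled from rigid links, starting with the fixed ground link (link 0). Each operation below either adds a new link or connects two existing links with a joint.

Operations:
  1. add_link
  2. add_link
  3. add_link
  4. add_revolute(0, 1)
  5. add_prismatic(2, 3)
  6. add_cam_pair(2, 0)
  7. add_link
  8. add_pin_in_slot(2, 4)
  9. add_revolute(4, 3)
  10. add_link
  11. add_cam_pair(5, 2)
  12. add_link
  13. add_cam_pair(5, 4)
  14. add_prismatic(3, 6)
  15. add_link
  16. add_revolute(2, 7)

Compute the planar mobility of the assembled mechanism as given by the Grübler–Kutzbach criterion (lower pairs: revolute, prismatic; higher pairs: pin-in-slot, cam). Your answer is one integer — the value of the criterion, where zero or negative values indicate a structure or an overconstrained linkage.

M = 7

L=1 J1=0 J2=0
add link → L=2 J1=0 J2=0
add link → L=3 J1=0 J2=0
add link → L=4 J1=0 J2=0
R@0,1 dof=1 J1 → L=4 J1=1 J2=0
P@2,3 dof=1 J1 → L=4 J1=2 J2=0
C@2,0 dof=2 J2 → L=4 J1=2 J2=1
add link → L=5 J1=2 J2=1
PS@2,4 dof=2 J2 → L=5 J1=2 J2=2
R@4,3 dof=1 J1 → L=5 J1=3 J2=2
add link → L=6 J1=3 J2=2
C@5,2 dof=2 J2 → L=6 J1=3 J2=3
add link → L=7 J1=3 J2=3
C@5,4 dof=2 J2 → L=7 J1=3 J2=4
P@3,6 dof=1 J1 → L=7 J1=4 J2=4
add link → L=8 J1=4 J2=4
R@2,7 dof=1 J1 → L=8 J1=5 J2=4
M=3(L−1)−2J1−J2=3·7−2·5−4=7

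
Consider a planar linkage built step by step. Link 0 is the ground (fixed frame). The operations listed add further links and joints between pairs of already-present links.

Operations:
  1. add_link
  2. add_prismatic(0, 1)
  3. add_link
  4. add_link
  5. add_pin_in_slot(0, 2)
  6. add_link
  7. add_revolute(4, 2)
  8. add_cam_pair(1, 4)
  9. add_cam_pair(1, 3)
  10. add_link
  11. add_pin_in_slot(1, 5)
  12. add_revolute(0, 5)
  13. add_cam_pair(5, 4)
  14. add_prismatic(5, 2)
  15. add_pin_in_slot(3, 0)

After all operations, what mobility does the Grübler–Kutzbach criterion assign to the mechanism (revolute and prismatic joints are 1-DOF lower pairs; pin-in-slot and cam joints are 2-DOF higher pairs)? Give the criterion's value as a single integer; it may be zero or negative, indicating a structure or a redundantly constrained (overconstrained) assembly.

M = 1

ground; <1,0,0>
#1 <2,0,0>
P:0↔1 J1 <2,1,0>
#2 <3,1,0>
#3 <4,1,0>
PS:0↔2 J2 <4,1,1>
#4 <5,1,1>
R:4↔2 J1 <5,2,1>
C:1↔4 J2 <5,2,2>
C:1↔3 J2 <5,2,3>
#5 <6,2,3>
PS:1↔5 J2 <6,2,4>
R:0↔5 J1 <6,3,4>
C:5↔4 J2 <6,3,5>
P:5↔2 J1 <6,4,5>
PS:3↔0 J2 <6,4,6>
3×5 − 2×4 − 1×6 = 1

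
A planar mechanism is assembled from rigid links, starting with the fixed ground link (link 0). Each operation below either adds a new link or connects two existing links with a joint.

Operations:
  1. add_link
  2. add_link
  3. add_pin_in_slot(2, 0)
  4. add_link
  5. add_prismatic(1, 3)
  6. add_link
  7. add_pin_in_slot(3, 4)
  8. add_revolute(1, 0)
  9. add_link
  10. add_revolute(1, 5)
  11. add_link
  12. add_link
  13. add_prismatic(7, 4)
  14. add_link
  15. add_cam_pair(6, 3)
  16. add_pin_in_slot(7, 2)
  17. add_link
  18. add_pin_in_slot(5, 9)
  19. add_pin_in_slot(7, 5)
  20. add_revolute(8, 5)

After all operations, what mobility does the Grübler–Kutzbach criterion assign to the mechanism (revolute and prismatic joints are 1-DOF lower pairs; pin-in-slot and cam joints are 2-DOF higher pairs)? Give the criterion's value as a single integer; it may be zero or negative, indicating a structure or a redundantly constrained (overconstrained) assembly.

M = 11

ground; <1,0,0>
#1 <2,0,0>
#2 <3,0,0>
PS:2↔0 J2 <3,0,1>
#3 <4,0,1>
P:1↔3 J1 <4,1,1>
#4 <5,1,1>
PS:3↔4 J2 <5,1,2>
R:1↔0 J1 <5,2,2>
#5 <6,2,2>
R:1↔5 J1 <6,3,2>
#6 <7,3,2>
#7 <8,3,2>
P:7↔4 J1 <8,4,2>
#8 <9,4,2>
C:6↔3 J2 <9,4,3>
PS:7↔2 J2 <9,4,4>
#9 <10,4,4>
PS:5↔9 J2 <10,4,5>
PS:7↔5 J2 <10,4,6>
R:8↔5 J1 <10,5,6>
3×9 − 2×5 − 1×6 = 11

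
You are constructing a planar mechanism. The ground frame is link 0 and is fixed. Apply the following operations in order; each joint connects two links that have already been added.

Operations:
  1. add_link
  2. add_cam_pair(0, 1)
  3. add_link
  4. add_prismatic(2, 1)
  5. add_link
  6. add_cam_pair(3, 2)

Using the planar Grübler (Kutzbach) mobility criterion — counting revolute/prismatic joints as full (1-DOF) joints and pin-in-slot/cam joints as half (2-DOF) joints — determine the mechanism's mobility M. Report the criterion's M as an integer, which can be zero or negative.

[1;0;0] (link 0 is ground)
L+ [2;0;0]
C(0,1)∈J2 [2;0;1]
L+ [3;0;1]
P(2,1)∈J1 [3;1;1]
L+ [4;1;1]
C(3,2)∈J2 [4;1;2]
mobility = 9 − 2 − 2 = 5

M = 5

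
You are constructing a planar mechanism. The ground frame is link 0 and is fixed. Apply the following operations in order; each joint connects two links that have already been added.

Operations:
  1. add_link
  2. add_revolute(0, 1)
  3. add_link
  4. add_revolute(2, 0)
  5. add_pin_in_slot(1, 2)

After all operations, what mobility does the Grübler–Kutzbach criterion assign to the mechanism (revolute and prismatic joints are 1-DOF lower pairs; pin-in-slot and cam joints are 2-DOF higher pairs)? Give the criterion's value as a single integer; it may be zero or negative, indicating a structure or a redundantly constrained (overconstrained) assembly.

[1;0;0] (link 0 is ground)
L+ [2;0;0]
R(0,1)∈J1 [2;1;0]
L+ [3;1;0]
R(2,0)∈J1 [3;2;0]
PS(1,2)∈J2 [3;2;1]
mobility = 6 − 4 − 1 = 1

M = 1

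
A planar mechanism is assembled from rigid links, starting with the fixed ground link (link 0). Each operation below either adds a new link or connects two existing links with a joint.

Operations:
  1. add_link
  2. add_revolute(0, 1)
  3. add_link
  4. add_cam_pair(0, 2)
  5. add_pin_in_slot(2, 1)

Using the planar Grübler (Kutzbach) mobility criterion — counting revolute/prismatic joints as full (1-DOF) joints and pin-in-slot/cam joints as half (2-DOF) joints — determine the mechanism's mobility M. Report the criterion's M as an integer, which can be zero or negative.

M = 2

ground; <1,0,0>
#1 <2,0,0>
R:0↔1 J1 <2,1,0>
#2 <3,1,0>
C:0↔2 J2 <3,1,1>
PS:2↔1 J2 <3,1,2>
3×2 − 2×1 − 1×2 = 2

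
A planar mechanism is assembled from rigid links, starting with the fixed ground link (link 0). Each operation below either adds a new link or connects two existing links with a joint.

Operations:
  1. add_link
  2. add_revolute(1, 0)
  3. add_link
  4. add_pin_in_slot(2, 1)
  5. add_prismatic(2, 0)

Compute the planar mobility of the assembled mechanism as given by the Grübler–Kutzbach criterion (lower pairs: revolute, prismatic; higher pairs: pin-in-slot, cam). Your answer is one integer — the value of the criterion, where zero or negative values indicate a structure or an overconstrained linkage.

M = 1

L=1 J1=0 J2=0
add link → L=2 J1=0 J2=0
R@1,0 dof=1 J1 → L=2 J1=1 J2=0
add link → L=3 J1=1 J2=0
PS@2,1 dof=2 J2 → L=3 J1=1 J2=1
P@2,0 dof=1 J1 → L=3 J1=2 J2=1
M=3(L−1)−2J1−J2=3·2−2·2−1=1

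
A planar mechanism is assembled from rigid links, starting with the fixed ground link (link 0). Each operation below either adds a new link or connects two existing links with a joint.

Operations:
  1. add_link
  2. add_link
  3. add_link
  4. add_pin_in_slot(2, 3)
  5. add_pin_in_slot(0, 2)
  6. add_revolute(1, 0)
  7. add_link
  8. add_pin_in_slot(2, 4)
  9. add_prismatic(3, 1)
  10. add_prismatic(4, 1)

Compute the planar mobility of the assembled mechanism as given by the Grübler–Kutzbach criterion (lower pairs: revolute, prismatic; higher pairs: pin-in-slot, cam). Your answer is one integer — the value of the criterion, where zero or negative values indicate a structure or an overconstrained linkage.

L=1 J1=0 J2=0
add link → L=2 J1=0 J2=0
add link → L=3 J1=0 J2=0
add link → L=4 J1=0 J2=0
PS@2,3 dof=2 J2 → L=4 J1=0 J2=1
PS@0,2 dof=2 J2 → L=4 J1=0 J2=2
R@1,0 dof=1 J1 → L=4 J1=1 J2=2
add link → L=5 J1=1 J2=2
PS@2,4 dof=2 J2 → L=5 J1=1 J2=3
P@3,1 dof=1 J1 → L=5 J1=2 J2=3
P@4,1 dof=1 J1 → L=5 J1=3 J2=3
M=3(L−1)−2J1−J2=3·4−2·3−3=3

M = 3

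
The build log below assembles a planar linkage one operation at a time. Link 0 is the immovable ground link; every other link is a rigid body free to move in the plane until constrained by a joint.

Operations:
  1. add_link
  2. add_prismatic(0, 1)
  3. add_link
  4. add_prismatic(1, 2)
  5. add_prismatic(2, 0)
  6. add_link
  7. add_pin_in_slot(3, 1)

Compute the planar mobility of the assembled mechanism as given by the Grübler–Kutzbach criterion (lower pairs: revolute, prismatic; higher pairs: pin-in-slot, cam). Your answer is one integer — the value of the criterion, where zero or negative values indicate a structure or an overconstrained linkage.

[1;0;0] (link 0 is ground)
L+ [2;0;0]
P(0,1)∈J1 [2;1;0]
L+ [3;1;0]
P(1,2)∈J1 [3;2;0]
P(2,0)∈J1 [3;3;0]
L+ [4;3;0]
PS(3,1)∈J2 [4;3;1]
mobility = 9 − 6 − 1 = 2

M = 2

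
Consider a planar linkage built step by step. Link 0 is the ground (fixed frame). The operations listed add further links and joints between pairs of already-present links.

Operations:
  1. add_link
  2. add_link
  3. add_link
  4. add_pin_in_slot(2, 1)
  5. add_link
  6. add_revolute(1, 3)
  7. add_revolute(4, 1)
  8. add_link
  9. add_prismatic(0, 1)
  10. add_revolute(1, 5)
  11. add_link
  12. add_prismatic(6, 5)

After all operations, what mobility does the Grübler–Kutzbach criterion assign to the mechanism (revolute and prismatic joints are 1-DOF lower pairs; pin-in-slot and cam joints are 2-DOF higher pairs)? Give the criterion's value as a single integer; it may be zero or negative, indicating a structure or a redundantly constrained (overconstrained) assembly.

ground; <1,0,0>
#1 <2,0,0>
#2 <3,0,0>
#3 <4,0,0>
PS:2↔1 J2 <4,0,1>
#4 <5,0,1>
R:1↔3 J1 <5,1,1>
R:4↔1 J1 <5,2,1>
#5 <6,2,1>
P:0↔1 J1 <6,3,1>
R:1↔5 J1 <6,4,1>
#6 <7,4,1>
P:6↔5 J1 <7,5,1>
3×6 − 2×5 − 1×1 = 7

M = 7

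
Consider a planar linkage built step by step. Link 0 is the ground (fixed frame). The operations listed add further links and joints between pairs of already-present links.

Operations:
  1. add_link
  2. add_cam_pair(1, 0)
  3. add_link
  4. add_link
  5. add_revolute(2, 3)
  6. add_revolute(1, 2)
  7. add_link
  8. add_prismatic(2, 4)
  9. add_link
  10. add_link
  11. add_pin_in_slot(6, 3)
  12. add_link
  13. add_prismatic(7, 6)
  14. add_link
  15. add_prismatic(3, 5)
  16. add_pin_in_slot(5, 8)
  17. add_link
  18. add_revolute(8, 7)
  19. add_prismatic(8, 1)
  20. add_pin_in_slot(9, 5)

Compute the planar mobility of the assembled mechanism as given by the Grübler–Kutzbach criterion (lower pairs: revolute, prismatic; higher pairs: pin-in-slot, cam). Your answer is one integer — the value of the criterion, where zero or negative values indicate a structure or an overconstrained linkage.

M = 9

link 0 = ground. State L|J1|J2 = 1|0|0
+link1  2|0|0
C(1,0) f=2→J2  2|0|1
+link2  3|0|1
+link3  4|0|1
R(2,3) f=1→J1  4|1|1
R(1,2) f=1→J1  4|2|1
+link4  5|2|1
P(2,4) f=1→J1  5|3|1
+link5  6|3|1
+link6  7|3|1
PS(6,3) f=2→J2  7|3|2
+link7  8|3|2
P(7,6) f=1→J1  8|4|2
+link8  9|4|2
P(3,5) f=1→J1  9|5|2
PS(5,8) f=2→J2  9|5|3
+link9  10|5|3
R(8,7) f=1→J1  10|6|3
P(8,1) f=1→J1  10|7|3
PS(9,5) f=2→J2  10|7|4
M = 3(10−1)−2·7−4 = 27−14−4 = 9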